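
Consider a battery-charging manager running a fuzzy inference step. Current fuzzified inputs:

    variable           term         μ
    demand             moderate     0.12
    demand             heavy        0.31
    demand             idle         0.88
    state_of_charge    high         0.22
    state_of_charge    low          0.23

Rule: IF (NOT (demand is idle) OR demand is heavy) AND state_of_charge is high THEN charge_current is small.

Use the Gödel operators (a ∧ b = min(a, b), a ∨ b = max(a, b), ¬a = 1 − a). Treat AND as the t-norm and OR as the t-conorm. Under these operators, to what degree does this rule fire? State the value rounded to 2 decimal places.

firing strength: (¬idle=1−0.88=0.12 OR heavy=0.31) = 0.31; AND[min(a, b)] with high=0.22 → w = 0.22

0.22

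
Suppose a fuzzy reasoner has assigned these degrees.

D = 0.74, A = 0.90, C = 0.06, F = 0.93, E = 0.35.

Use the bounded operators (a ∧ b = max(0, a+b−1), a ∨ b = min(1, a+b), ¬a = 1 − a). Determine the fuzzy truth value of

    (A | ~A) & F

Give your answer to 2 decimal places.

~A = 1 − 0.90 = 0.10
A | ~A = min(1, a+b) on (0.90, 0.10) = 1.00
(A | ~A) & F = max(0, a+b−1) on (1.00, 0.93) = 0.93

0.93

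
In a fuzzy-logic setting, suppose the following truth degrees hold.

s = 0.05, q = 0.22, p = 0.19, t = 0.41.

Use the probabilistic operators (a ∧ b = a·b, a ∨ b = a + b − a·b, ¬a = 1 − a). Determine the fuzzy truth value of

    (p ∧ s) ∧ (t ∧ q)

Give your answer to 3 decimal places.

0.001

p ∧ s = a·b on (0.1900, 0.0500) = 0.0095
t ∧ q = a·b on (0.4100, 0.2200) = 0.0902
(p ∧ s) ∧ (t ∧ q) = a·b on (0.0095, 0.0902) = 0.0009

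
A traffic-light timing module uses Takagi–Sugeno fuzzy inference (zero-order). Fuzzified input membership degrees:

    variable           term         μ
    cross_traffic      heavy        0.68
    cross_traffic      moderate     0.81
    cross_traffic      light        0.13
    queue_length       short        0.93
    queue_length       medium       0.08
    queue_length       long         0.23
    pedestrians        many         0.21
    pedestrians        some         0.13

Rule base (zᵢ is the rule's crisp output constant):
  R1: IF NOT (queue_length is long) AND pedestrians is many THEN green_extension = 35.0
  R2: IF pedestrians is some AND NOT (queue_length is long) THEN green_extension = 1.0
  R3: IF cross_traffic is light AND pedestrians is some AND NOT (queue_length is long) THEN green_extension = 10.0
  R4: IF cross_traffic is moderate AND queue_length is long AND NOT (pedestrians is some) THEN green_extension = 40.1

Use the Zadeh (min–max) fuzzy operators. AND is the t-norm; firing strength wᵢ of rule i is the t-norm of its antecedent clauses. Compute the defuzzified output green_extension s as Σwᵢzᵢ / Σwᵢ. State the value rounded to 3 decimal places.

25.719

R1 (z=35.0): ¬long=1−0.23=0.77, many=0.21; AND[min(a, b)] → w = 0.21
R2 (z=1.0): some=0.13, ¬long=1−0.23=0.77; AND[min(a, b)] → w = 0.13
R3 (z=10.0): light=0.13, some=0.13, ¬long=1−0.23=0.77; AND[min(a, b)] → w = 0.13
R4 (z=40.1): moderate=0.81, long=0.23, ¬some=1−0.13=0.87; AND[min(a, b)] → w = 0.23
Weighted average = (0.21·35.0 + 0.13·1.0 + 0.13·10.0 + 0.23·40.1) / (0.21 + 0.13 + 0.13 + 0.23)
  = 18.0030 / 0.7000 = 25.719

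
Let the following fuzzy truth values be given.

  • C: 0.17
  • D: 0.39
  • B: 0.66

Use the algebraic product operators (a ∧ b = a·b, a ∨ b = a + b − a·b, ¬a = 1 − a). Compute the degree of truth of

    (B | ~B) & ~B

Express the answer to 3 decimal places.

~B = 1 − 0.6600 = 0.3400
B | ~B = a + b − a·b on (0.6600, 0.3400) = 0.7756
~B = 1 − 0.6600 = 0.3400
(B | ~B) & ~B = a·b on (0.7756, 0.3400) = 0.2637

0.264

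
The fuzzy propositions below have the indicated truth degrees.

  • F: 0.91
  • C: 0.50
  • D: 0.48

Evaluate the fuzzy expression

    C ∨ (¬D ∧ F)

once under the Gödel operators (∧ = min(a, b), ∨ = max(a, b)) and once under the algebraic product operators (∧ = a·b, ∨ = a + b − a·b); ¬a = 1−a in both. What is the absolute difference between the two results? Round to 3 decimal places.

0.217

Under Gödel:
  ¬D = 1 − 0.48 = 0.52
  ¬D ∧ F = min(a, b) on (0.52, 0.91) = 0.52
  C ∨ (¬D ∧ F) = max(a, b) on (0.50, 0.52) = 0.52
  → value = 0.5200
Under algebraic product:
  ¬D = 1 − 0.4800 = 0.5200
  ¬D ∧ F = a·b on (0.5200, 0.9100) = 0.4732
  C ∨ (¬D ∧ F) = a + b − a·b on (0.5000, 0.4732) = 0.7366
  → value = 0.7366
|0.5200 − 0.7366| = 0.217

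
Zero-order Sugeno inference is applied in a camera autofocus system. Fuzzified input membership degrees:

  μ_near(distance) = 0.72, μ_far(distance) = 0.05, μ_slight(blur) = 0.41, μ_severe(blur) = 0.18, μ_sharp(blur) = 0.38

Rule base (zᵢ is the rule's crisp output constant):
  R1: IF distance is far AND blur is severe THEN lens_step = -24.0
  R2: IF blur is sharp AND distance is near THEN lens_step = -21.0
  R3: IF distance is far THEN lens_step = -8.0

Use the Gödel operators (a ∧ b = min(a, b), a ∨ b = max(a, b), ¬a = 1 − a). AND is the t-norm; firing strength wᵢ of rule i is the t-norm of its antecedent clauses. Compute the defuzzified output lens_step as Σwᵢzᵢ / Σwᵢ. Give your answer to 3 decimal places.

-19.958

R1 (z=-24.0): far=0.05, severe=0.18; AND[min(a, b)] → w = 0.05
R2 (z=-21.0): sharp=0.38, near=0.72; AND[min(a, b)] → w = 0.38
R3 (z=-8.0): far=0.05 → w = 0.05
Weighted average = (0.05·-24.0 + 0.38·-21.0 + 0.05·-8.0) / (0.05 + 0.38 + 0.05)
  = -9.5800 / 0.4800 = -19.958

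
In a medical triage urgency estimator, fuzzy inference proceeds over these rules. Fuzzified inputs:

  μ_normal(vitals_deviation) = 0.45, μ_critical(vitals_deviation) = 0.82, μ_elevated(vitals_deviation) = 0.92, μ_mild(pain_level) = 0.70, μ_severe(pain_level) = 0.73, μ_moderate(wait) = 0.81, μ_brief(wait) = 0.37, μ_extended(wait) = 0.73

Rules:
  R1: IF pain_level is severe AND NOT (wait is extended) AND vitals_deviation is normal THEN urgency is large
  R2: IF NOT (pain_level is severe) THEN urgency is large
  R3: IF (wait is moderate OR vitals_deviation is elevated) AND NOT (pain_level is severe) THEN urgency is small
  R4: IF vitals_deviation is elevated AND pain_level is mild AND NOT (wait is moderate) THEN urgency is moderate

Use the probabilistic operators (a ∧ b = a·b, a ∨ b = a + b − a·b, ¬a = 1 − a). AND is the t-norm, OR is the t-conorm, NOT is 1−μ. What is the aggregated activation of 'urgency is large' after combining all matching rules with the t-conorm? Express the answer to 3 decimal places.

R1: severe=0.73, ¬extended=1−0.73=0.27, normal=0.45; AND[a·b] → w = 0.0887
R2: ¬severe=1−0.73=0.27 → w = 0.2700
R3: (moderate=0.81 OR elevated=0.92) = 0.9848; AND[a·b] with ¬severe=1−0.73=0.27 → w = 0.2659
R4: elevated=0.92, mild=0.70, ¬moderate=1−0.81=0.19; AND[a·b] → w = 0.1224
Rules with consequent 'large': {R1, R2} → strengths 0.0887, 0.2700
Aggregate via t-conorm [a + b − a·b]: 0.3347

0.335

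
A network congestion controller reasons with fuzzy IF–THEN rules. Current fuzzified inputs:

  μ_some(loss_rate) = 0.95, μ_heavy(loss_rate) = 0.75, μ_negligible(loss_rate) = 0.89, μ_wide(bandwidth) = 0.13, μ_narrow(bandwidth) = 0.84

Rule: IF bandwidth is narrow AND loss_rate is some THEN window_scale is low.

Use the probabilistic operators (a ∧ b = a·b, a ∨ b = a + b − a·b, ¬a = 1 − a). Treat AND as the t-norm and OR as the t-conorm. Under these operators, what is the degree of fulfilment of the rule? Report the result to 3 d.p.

0.798

firing strength: narrow=0.84, some=0.95; AND[a·b] → w = 0.7980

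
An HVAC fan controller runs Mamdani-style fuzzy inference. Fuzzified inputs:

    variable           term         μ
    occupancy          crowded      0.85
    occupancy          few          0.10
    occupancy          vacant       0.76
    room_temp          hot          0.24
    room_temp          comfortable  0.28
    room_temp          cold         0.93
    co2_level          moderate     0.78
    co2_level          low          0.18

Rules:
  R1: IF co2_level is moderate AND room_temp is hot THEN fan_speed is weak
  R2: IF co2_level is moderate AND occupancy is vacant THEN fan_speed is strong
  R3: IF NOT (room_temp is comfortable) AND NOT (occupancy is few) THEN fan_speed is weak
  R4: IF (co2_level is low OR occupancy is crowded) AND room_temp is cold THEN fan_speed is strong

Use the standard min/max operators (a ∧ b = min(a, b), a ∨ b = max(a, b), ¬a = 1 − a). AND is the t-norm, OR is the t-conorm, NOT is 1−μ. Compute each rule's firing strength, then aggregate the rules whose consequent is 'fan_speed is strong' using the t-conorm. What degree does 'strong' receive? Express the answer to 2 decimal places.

0.85

R1: moderate=0.78, hot=0.24; AND[min(a, b)] → w = 0.24
R2: moderate=0.78, vacant=0.76; AND[min(a, b)] → w = 0.76
R3: ¬comfortable=1−0.28=0.72, ¬few=1−0.10=0.90; AND[min(a, b)] → w = 0.72
R4: (low=0.18 OR crowded=0.85) = 0.85; AND[min(a, b)] with cold=0.93 → w = 0.85
Rules with consequent 'strong': {R2, R4} → strengths 0.76, 0.85
Aggregate via t-conorm [max(a, b)]: 0.85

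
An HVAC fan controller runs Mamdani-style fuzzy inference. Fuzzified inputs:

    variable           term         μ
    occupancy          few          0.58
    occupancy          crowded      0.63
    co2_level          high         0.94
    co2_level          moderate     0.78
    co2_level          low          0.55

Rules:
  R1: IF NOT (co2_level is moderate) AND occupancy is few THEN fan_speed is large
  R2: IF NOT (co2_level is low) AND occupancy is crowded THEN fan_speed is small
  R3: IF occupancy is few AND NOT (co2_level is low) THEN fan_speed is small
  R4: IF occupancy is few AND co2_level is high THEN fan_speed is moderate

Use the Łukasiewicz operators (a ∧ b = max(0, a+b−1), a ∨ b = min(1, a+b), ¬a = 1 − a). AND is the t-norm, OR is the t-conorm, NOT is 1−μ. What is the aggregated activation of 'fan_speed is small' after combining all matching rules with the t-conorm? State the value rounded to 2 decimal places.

R1: ¬moderate=1−0.78=0.22, few=0.58; AND[max(0, a+b−1)] → w = 0.00
R2: ¬low=1−0.55=0.45, crowded=0.63; AND[max(0, a+b−1)] → w = 0.08
R3: few=0.58, ¬low=1−0.55=0.45; AND[max(0, a+b−1)] → w = 0.03
R4: few=0.58, high=0.94; AND[max(0, a+b−1)] → w = 0.52
Rules with consequent 'small': {R2, R3} → strengths 0.08, 0.03
Aggregate via t-conorm [min(1, a+b)]: 0.11

0.11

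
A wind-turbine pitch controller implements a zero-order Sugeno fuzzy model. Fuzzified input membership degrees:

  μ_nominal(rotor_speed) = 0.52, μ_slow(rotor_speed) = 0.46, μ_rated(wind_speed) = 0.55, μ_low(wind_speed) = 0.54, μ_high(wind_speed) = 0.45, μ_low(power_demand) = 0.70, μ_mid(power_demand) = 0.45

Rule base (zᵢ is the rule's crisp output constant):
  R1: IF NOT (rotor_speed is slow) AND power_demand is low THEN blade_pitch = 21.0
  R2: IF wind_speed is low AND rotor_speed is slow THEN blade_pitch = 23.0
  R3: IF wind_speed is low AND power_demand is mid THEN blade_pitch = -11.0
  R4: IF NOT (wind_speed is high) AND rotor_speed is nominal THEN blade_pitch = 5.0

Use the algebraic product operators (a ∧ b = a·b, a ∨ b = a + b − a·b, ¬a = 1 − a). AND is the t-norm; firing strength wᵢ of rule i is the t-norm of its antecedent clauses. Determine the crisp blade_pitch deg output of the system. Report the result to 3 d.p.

R1 (z=21.0): ¬slow=1−0.46=0.54, low=0.70; AND[a·b] → w = 0.3780
R2 (z=23.0): low=0.54, slow=0.46; AND[a·b] → w = 0.2484
R3 (z=-11.0): low=0.54, mid=0.45; AND[a·b] → w = 0.2430
R4 (z=5.0): ¬high=1−0.45=0.55, nominal=0.52; AND[a·b] → w = 0.2860
Weighted average = (0.3780·21.0 + 0.2484·23.0 + 0.2430·-11.0 + 0.2860·5.0) / (0.3780 + 0.2484 + 0.2430 + 0.2860)
  = 12.4082 / 1.1554 = 10.739

10.739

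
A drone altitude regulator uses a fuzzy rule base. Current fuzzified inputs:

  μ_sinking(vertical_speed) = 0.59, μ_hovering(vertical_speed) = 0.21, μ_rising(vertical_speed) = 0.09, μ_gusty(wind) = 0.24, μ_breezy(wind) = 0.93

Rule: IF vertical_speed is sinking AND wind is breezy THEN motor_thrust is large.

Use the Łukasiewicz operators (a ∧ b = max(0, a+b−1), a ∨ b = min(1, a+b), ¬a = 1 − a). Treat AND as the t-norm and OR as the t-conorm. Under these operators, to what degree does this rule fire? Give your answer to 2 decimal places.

0.52

firing strength: sinking=0.59, breezy=0.93; AND[max(0, a+b−1)] → w = 0.52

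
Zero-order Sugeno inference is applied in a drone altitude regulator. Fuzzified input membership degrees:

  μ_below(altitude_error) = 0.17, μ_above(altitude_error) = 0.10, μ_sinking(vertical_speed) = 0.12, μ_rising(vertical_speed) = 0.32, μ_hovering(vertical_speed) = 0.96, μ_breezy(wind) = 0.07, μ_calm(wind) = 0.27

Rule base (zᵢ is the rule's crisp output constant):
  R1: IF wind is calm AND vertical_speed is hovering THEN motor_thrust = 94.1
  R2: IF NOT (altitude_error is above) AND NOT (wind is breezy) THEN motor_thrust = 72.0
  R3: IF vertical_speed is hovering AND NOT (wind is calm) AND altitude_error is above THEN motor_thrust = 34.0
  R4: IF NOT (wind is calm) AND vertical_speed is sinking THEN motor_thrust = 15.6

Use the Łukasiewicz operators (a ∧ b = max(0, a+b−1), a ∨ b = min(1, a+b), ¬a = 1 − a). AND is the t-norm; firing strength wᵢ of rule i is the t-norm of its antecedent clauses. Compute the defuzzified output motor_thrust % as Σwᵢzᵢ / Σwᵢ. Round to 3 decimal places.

76.795

R1 (z=94.1): calm=0.27, hovering=0.96; AND[max(0, a+b−1)] → w = 0.23
R2 (z=72.0): ¬above=1−0.10=0.90, ¬breezy=1−0.07=0.93; AND[max(0, a+b−1)] → w = 0.83
R3 (z=34.0): hovering=0.96, ¬calm=1−0.27=0.73, above=0.10; AND[max(0, a+b−1)] → w = 0.00
R4 (z=15.6): ¬calm=1−0.27=0.73, sinking=0.12; AND[max(0, a+b−1)] → w = 0.00
Weighted average = (0.23·94.1 + 0.83·72.0 + 0.00·34.0 + 0.00·15.6) / (0.23 + 0.83 + 0.00 + 0.00)
  = 81.4030 / 1.0600 = 76.795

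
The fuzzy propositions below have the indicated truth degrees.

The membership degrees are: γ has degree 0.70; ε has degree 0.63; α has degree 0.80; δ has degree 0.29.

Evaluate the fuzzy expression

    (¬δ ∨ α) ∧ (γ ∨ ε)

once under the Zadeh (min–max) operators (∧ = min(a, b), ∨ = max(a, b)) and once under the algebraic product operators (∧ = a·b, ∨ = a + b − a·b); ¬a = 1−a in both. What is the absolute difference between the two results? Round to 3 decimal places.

Under Zadeh (min–max):
  ¬δ = 1 − 0.29 = 0.71
  ¬δ ∨ α = max(a, b) on (0.71, 0.80) = 0.80
  γ ∨ ε = max(a, b) on (0.70, 0.63) = 0.70
  (¬δ ∨ α) ∧ (γ ∨ ε) = min(a, b) on (0.80, 0.70) = 0.70
  → value = 0.7000
Under algebraic product:
  ¬δ = 1 − 0.2900 = 0.7100
  ¬δ ∨ α = a + b − a·b on (0.7100, 0.8000) = 0.9420
  γ ∨ ε = a + b − a·b on (0.7000, 0.6300) = 0.8890
  (¬δ ∨ α) ∧ (γ ∨ ε) = a·b on (0.9420, 0.8890) = 0.8374
  → value = 0.8374
|0.7000 − 0.8374| = 0.137

0.137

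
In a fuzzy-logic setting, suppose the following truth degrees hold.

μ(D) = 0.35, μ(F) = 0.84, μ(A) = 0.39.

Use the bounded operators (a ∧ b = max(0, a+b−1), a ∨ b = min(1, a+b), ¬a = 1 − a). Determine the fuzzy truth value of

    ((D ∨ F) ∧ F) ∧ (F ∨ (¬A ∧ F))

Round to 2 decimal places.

0.84

D ∨ F = min(1, a+b) on (0.35, 0.84) = 1.00
(D ∨ F) ∧ F = max(0, a+b−1) on (1.00, 0.84) = 0.84
¬A = 1 − 0.39 = 0.61
¬A ∧ F = max(0, a+b−1) on (0.61, 0.84) = 0.45
F ∨ (¬A ∧ F) = min(1, a+b) on (0.84, 0.45) = 1.00
((D ∨ F) ∧ F) ∧ (F ∨ (¬A ∧ F)) = max(0, a+b−1) on (0.84, 1.00) = 0.84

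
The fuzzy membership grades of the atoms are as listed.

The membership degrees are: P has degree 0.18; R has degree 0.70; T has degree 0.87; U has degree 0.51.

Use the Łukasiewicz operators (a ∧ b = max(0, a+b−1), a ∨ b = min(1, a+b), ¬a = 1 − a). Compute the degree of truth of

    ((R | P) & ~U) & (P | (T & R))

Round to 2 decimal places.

0.12

R | P = min(1, a+b) on (0.70, 0.18) = 0.88
~U = 1 − 0.51 = 0.49
(R | P) & ~U = max(0, a+b−1) on (0.88, 0.49) = 0.37
T & R = max(0, a+b−1) on (0.87, 0.70) = 0.57
P | (T & R) = min(1, a+b) on (0.18, 0.57) = 0.75
((R | P) & ~U) & (P | (T & R)) = max(0, a+b−1) on (0.37, 0.75) = 0.12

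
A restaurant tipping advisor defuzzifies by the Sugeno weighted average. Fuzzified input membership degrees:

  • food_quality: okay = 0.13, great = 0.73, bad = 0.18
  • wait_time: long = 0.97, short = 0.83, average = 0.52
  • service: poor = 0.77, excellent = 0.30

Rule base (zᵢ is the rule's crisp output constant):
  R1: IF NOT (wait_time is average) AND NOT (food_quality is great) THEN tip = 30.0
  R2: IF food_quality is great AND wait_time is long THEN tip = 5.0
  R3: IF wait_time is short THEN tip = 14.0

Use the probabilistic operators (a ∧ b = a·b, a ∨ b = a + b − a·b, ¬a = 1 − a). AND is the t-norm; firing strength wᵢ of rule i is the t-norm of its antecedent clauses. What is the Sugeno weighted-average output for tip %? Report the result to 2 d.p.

R1 (z=30.0): ¬average=1−0.52=0.48, ¬great=1−0.73=0.27; AND[a·b] → w = 0.1296
R2 (z=5.0): great=0.73, long=0.97; AND[a·b] → w = 0.7081
R3 (z=14.0): short=0.83 → w = 0.8300
Weighted average = (0.1296·30.0 + 0.7081·5.0 + 0.8300·14.0) / (0.1296 + 0.7081 + 0.8300)
  = 19.0485 / 1.6677 = 11.42

11.42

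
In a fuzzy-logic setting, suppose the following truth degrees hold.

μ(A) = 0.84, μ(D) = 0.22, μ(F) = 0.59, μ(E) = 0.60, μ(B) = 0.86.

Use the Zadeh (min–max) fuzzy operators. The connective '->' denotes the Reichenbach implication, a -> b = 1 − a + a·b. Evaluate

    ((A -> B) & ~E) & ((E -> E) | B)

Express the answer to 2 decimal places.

0.40

A -> B  [Reichenbach: 1 − a + a·b] with a=0.84, b=0.86 → 0.88
~E = 1 − 0.60 = 0.40
(A -> B) & ~E = min(a, b) on (0.88, 0.40) = 0.40
E -> E  [Reichenbach: 1 − a + a·b] with a=0.60, b=0.60 → 0.76
(E -> E) | B = max(a, b) on (0.76, 0.86) = 0.86
((A -> B) & ~E) & ((E -> E) | B) = min(a, b) on (0.40, 0.86) = 0.40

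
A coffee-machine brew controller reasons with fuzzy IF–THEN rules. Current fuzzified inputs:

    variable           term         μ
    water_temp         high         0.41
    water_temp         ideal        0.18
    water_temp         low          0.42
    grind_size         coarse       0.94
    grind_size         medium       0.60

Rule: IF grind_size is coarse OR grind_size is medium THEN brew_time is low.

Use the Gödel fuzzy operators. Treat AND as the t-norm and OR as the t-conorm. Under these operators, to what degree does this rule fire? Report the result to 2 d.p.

firing strength: coarse=0.94, medium=0.60; OR[max(a, b)] → w = 0.94

0.94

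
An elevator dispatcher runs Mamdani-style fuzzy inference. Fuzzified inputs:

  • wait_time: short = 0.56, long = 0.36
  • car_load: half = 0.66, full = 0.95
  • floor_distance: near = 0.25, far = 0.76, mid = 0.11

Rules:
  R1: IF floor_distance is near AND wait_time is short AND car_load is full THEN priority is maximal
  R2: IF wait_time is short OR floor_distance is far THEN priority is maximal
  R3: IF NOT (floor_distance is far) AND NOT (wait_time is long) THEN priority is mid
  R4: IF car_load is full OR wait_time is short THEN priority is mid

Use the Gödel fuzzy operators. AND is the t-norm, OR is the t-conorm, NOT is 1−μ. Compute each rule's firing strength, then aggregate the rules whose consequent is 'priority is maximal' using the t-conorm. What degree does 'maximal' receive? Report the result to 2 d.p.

R1: near=0.25, short=0.56, full=0.95; AND[min(a, b)] → w = 0.25
R2: short=0.56, far=0.76; OR[max(a, b)] → w = 0.76
R3: ¬far=1−0.76=0.24, ¬long=1−0.36=0.64; AND[min(a, b)] → w = 0.24
R4: full=0.95, short=0.56; OR[max(a, b)] → w = 0.95
Rules with consequent 'maximal': {R1, R2} → strengths 0.25, 0.76
Aggregate via t-conorm [max(a, b)]: 0.76

0.76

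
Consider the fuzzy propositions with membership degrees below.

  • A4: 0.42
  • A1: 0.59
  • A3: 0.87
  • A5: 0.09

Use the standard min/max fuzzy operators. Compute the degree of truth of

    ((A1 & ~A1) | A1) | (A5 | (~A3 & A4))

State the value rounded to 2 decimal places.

0.59

~A1 = 1 − 0.59 = 0.41
A1 & ~A1 = min(a, b) on (0.59, 0.41) = 0.41
(A1 & ~A1) | A1 = max(a, b) on (0.41, 0.59) = 0.59
~A3 = 1 − 0.87 = 0.13
~A3 & A4 = min(a, b) on (0.13, 0.42) = 0.13
A5 | (~A3 & A4) = max(a, b) on (0.09, 0.13) = 0.13
((A1 & ~A1) | A1) | (A5 | (~A3 & A4)) = max(a, b) on (0.59, 0.13) = 0.59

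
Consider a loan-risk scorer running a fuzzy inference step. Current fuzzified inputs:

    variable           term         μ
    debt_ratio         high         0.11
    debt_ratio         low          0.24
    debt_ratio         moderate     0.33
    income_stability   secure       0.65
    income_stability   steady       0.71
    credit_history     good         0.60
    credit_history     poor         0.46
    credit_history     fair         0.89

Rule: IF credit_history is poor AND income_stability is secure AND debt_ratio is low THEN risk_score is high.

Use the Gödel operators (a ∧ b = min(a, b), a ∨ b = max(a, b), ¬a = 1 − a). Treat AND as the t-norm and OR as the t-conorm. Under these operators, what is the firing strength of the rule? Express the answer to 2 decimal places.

0.24

firing strength: poor=0.46, secure=0.65, low=0.24; AND[min(a, b)] → w = 0.24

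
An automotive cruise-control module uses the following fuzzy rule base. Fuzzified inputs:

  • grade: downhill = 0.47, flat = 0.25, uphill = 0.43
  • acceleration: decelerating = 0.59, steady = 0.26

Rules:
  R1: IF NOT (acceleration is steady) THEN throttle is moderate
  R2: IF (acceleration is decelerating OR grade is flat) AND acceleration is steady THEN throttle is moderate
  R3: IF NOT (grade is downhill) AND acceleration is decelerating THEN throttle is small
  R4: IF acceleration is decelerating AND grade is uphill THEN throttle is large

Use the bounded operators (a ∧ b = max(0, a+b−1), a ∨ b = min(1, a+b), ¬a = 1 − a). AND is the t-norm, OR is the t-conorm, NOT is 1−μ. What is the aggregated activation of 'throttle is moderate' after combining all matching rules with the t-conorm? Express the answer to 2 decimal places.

0.84

R1: ¬steady=1−0.26=0.74 → w = 0.74
R2: (decelerating=0.59 OR flat=0.25) = 0.84; AND[max(0, a+b−1)] with steady=0.26 → w = 0.10
R3: ¬downhill=1−0.47=0.53, decelerating=0.59; AND[max(0, a+b−1)] → w = 0.12
R4: decelerating=0.59, uphill=0.43; AND[max(0, a+b−1)] → w = 0.02
Rules with consequent 'moderate': {R1, R2} → strengths 0.74, 0.10
Aggregate via t-conorm [min(1, a+b)]: 0.84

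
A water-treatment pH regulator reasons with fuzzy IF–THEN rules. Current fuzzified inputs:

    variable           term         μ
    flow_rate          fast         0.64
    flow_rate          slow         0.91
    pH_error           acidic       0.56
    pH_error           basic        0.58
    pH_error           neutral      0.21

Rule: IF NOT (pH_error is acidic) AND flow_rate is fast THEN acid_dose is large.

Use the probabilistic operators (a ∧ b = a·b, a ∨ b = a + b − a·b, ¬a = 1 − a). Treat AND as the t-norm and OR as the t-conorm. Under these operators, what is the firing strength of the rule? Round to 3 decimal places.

0.282

firing strength: ¬acidic=1−0.56=0.44, fast=0.64; AND[a·b] → w = 0.2816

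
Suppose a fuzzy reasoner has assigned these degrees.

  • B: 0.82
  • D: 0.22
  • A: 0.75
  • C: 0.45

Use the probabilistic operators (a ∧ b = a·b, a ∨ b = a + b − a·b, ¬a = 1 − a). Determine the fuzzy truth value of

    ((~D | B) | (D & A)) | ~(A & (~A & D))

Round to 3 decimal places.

0.999

~D = 1 − 0.2200 = 0.7800
~D | B = a + b − a·b on (0.7800, 0.8200) = 0.9604
D & A = a·b on (0.2200, 0.7500) = 0.1650
(~D | B) | (D & A) = a + b − a·b on (0.9604, 0.1650) = 0.9669
~A = 1 − 0.7500 = 0.2500
~A & D = a·b on (0.2500, 0.2200) = 0.0550
A & (~A & D) = a·b on (0.7500, 0.0550) = 0.0413
~(A & (~A & D)) = 1 − 0.0413 = 0.9587
((~D | B) | (D & A)) | ~(A & (~A & D)) = a + b − a·b on (0.9669, 0.9587) = 0.9986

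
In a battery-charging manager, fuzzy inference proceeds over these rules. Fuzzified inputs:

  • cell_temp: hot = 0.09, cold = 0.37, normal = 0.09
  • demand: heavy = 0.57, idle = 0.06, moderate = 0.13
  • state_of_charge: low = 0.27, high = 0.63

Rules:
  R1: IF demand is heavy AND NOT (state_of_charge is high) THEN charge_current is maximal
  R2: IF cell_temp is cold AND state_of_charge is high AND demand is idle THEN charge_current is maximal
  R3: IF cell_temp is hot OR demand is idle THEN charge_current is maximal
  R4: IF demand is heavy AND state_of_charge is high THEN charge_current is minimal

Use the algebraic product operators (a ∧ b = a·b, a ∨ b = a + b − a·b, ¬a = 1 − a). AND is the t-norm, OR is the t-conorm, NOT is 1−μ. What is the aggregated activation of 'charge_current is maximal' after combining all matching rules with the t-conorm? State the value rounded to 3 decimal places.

0.334

R1: heavy=0.57, ¬high=1−0.63=0.37; AND[a·b] → w = 0.2109
R2: cold=0.37, high=0.63, idle=0.06; AND[a·b] → w = 0.0140
R3: hot=0.09, idle=0.06; OR[a + b − a·b] → w = 0.1446
R4: heavy=0.57, high=0.63; AND[a·b] → w = 0.3591
Rules with consequent 'maximal': {R1, R2, R3} → strengths 0.2109, 0.0140, 0.1446
Aggregate via t-conorm [a + b − a·b]: 0.3344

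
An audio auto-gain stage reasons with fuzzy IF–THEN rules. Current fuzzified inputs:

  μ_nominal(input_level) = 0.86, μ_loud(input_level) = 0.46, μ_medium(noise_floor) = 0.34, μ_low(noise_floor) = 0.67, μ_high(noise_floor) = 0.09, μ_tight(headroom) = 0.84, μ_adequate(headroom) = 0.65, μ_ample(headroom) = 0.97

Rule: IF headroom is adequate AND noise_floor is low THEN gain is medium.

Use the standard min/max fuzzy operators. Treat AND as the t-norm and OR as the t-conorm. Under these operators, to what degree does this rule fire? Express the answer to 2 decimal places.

firing strength: adequate=0.65, low=0.67; AND[min(a, b)] → w = 0.65

0.65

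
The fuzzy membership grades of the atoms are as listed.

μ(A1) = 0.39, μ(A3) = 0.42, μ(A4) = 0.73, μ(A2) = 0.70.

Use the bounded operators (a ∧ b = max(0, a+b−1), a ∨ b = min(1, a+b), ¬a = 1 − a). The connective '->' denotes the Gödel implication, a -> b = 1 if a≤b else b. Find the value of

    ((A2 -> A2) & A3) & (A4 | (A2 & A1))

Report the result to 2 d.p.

A2 -> A2  [Gödel: 1 if a≤b else b] with a=0.70, b=0.70 → 1.00
(A2 -> A2) & A3 = max(0, a+b−1) on (1.00, 0.42) = 0.42
A2 & A1 = max(0, a+b−1) on (0.70, 0.39) = 0.09
A4 | (A2 & A1) = min(1, a+b) on (0.73, 0.09) = 0.82
((A2 -> A2) & A3) & (A4 | (A2 & A1)) = max(0, a+b−1) on (0.42, 0.82) = 0.24

0.24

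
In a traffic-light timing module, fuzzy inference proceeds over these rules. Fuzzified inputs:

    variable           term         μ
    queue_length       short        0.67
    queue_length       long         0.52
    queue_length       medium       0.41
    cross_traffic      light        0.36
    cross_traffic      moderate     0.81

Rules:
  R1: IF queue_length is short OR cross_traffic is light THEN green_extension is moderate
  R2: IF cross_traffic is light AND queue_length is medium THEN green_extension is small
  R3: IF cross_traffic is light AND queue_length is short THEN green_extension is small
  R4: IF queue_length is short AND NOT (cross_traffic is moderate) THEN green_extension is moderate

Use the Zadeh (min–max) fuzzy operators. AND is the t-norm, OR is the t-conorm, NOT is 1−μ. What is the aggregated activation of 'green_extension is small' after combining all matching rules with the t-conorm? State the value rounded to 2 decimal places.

0.36

R1: short=0.67, light=0.36; OR[max(a, b)] → w = 0.67
R2: light=0.36, medium=0.41; AND[min(a, b)] → w = 0.36
R3: light=0.36, short=0.67; AND[min(a, b)] → w = 0.36
R4: short=0.67, ¬moderate=1−0.81=0.19; AND[min(a, b)] → w = 0.19
Rules with consequent 'small': {R2, R3} → strengths 0.36, 0.36
Aggregate via t-conorm [max(a, b)]: 0.36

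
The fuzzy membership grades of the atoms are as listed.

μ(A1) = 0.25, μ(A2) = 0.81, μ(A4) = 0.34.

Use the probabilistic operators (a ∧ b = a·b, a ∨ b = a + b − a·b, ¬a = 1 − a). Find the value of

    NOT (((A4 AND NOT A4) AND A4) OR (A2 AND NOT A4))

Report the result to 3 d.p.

NOT A4 = 1 − 0.3400 = 0.6600
A4 AND NOT A4 = a·b on (0.3400, 0.6600) = 0.2244
(A4 AND NOT A4) AND A4 = a·b on (0.2244, 0.3400) = 0.0763
NOT A4 = 1 − 0.3400 = 0.6600
A2 AND NOT A4 = a·b on (0.8100, 0.6600) = 0.5346
((A4 AND NOT A4) AND A4) OR (A2 AND NOT A4) = a + b − a·b on (0.0763, 0.5346) = 0.5701
NOT (((A4 AND NOT A4) AND A4) OR (A2 AND NOT A4)) = 1 − 0.5701 = 0.4299

0.430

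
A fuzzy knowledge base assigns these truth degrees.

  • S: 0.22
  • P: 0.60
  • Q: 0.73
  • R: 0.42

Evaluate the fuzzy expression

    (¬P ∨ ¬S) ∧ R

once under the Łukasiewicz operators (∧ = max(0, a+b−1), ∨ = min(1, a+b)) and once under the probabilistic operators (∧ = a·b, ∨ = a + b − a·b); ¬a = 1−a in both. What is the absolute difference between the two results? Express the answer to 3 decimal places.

Under Łukasiewicz:
  ¬P = 1 − 0.60 = 0.40
  ¬S = 1 − 0.22 = 0.78
  ¬P ∨ ¬S = min(1, a+b) on (0.40, 0.78) = 1.00
  (¬P ∨ ¬S) ∧ R = max(0, a+b−1) on (1.00, 0.42) = 0.42
  → value = 0.4200
Under probabilistic:
  ¬P = 1 − 0.6000 = 0.4000
  ¬S = 1 − 0.2200 = 0.7800
  ¬P ∨ ¬S = a + b − a·b on (0.4000, 0.7800) = 0.8680
  (¬P ∨ ¬S) ∧ R = a·b on (0.8680, 0.4200) = 0.3646
  → value = 0.3646
|0.4200 − 0.3646| = 0.055

0.055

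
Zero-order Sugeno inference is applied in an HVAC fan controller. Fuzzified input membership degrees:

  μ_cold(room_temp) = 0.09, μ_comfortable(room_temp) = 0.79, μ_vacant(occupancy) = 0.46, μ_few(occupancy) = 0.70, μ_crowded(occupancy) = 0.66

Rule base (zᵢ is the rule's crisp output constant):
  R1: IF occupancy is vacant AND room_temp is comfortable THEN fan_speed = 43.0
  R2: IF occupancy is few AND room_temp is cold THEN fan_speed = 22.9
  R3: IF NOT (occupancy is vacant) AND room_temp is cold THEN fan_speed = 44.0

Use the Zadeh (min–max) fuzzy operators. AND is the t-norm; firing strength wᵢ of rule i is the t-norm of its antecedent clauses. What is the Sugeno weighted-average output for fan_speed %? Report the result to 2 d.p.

40.31

R1 (z=43.0): vacant=0.46, comfortable=0.79; AND[min(a, b)] → w = 0.46
R2 (z=22.9): few=0.70, cold=0.09; AND[min(a, b)] → w = 0.09
R3 (z=44.0): ¬vacant=1−0.46=0.54, cold=0.09; AND[min(a, b)] → w = 0.09
Weighted average = (0.46·43.0 + 0.09·22.9 + 0.09·44.0) / (0.46 + 0.09 + 0.09)
  = 25.8010 / 0.6400 = 40.31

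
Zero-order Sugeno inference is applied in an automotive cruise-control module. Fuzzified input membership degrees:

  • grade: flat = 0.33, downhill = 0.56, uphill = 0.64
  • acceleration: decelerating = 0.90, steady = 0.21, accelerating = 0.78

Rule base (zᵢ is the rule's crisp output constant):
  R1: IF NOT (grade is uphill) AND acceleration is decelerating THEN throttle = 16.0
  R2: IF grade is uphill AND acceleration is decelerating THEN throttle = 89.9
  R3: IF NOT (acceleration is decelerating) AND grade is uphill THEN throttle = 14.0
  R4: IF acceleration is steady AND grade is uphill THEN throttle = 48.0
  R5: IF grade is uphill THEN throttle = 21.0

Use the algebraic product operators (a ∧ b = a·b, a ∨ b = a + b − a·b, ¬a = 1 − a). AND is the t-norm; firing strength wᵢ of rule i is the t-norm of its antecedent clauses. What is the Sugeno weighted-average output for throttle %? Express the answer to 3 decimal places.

R1 (z=16.0): ¬uphill=1−0.64=0.36, decelerating=0.90; AND[a·b] → w = 0.3240
R2 (z=89.9): uphill=0.64, decelerating=0.90; AND[a·b] → w = 0.5760
R3 (z=14.0): ¬decelerating=1−0.90=0.10, uphill=0.64; AND[a·b] → w = 0.0640
R4 (z=48.0): steady=0.21, uphill=0.64; AND[a·b] → w = 0.1344
R5 (z=21.0): uphill=0.64 → w = 0.6400
Weighted average = (0.3240·16.0 + 0.5760·89.9 + 0.0640·14.0 + 0.1344·48.0 + 0.6400·21.0) / (0.3240 + 0.5760 + 0.0640 + 0.1344 + 0.6400)
  = 77.7536 / 1.7384 = 44.727

44.727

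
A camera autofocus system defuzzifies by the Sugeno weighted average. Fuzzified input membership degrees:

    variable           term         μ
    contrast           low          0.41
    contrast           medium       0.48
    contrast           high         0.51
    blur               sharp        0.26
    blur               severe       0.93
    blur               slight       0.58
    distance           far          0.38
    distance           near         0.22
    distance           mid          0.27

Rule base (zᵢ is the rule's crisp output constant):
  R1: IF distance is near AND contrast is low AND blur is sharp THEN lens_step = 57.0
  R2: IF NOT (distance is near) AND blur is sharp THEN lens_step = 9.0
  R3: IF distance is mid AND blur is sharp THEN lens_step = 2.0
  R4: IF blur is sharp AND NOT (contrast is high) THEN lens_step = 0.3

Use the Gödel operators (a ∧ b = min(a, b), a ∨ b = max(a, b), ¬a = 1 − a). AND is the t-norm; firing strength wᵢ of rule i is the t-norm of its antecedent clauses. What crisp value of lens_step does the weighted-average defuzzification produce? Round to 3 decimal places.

15.478

R1 (z=57.0): near=0.22, low=0.41, sharp=0.26; AND[min(a, b)] → w = 0.22
R2 (z=9.0): ¬near=1−0.22=0.78, sharp=0.26; AND[min(a, b)] → w = 0.26
R3 (z=2.0): mid=0.27, sharp=0.26; AND[min(a, b)] → w = 0.26
R4 (z=0.3): sharp=0.26, ¬high=1−0.51=0.49; AND[min(a, b)] → w = 0.26
Weighted average = (0.22·57.0 + 0.26·9.0 + 0.26·2.0 + 0.26·0.3) / (0.22 + 0.26 + 0.26 + 0.26)
  = 15.4780 / 1.0000 = 15.478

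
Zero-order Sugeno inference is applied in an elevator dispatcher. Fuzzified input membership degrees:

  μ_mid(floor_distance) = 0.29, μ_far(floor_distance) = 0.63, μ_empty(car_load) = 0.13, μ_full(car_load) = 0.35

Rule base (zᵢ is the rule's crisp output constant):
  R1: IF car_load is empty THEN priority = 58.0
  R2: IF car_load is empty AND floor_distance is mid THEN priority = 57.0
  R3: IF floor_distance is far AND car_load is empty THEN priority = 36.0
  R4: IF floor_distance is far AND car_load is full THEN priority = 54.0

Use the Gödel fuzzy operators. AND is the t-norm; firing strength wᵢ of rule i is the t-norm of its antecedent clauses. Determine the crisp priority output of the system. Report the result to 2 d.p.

R1 (z=58.0): empty=0.13 → w = 0.13
R2 (z=57.0): empty=0.13, mid=0.29; AND[min(a, b)] → w = 0.13
R3 (z=36.0): far=0.63, empty=0.13; AND[min(a, b)] → w = 0.13
R4 (z=54.0): far=0.63, full=0.35; AND[min(a, b)] → w = 0.35
Weighted average = (0.13·58.0 + 0.13·57.0 + 0.13·36.0 + 0.35·54.0) / (0.13 + 0.13 + 0.13 + 0.35)
  = 38.5300 / 0.7400 = 52.07

52.07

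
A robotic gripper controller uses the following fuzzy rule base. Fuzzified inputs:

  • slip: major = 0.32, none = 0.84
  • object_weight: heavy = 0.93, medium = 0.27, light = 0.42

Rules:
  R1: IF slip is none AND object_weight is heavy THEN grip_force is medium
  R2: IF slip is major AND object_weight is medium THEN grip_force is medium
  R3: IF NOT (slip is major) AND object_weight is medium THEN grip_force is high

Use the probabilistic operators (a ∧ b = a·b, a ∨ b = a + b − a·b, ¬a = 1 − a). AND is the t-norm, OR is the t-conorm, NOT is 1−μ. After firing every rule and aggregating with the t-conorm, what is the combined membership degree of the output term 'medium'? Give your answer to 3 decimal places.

R1: none=0.84, heavy=0.93; AND[a·b] → w = 0.7812
R2: major=0.32, medium=0.27; AND[a·b] → w = 0.0864
R3: ¬major=1−0.32=0.68, medium=0.27; AND[a·b] → w = 0.1836
Rules with consequent 'medium': {R1, R2} → strengths 0.7812, 0.0864
Aggregate via t-conorm [a + b − a·b]: 0.8001

0.800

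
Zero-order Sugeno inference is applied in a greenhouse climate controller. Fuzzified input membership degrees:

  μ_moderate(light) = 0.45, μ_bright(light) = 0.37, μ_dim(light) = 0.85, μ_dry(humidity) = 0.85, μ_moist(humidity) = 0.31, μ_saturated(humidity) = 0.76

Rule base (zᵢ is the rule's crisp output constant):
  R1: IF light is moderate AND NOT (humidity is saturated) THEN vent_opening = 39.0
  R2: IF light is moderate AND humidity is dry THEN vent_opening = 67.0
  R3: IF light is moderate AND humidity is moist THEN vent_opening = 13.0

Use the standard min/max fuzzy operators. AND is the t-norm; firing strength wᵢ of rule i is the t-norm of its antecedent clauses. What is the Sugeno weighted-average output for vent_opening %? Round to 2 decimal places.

R1 (z=39.0): moderate=0.45, ¬saturated=1−0.76=0.24; AND[min(a, b)] → w = 0.24
R2 (z=67.0): moderate=0.45, dry=0.85; AND[min(a, b)] → w = 0.45
R3 (z=13.0): moderate=0.45, moist=0.31; AND[min(a, b)] → w = 0.31
Weighted average = (0.24·39.0 + 0.45·67.0 + 0.31·13.0) / (0.24 + 0.45 + 0.31)
  = 43.5400 / 1.0000 = 43.54

43.54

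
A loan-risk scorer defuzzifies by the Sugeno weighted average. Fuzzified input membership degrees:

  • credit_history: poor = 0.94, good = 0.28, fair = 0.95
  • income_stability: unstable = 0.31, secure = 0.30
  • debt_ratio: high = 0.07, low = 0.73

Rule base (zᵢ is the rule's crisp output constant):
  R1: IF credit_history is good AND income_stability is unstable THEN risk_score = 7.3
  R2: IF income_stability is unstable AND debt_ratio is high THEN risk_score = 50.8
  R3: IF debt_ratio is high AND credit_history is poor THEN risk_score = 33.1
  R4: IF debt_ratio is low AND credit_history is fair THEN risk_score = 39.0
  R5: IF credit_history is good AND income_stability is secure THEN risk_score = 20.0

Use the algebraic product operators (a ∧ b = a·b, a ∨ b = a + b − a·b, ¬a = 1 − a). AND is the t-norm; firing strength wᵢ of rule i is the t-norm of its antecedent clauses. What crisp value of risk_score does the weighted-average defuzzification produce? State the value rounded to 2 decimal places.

R1 (z=7.3): good=0.28, unstable=0.31; AND[a·b] → w = 0.0868
R2 (z=50.8): unstable=0.31, high=0.07; AND[a·b] → w = 0.0217
R3 (z=33.1): high=0.07, poor=0.94; AND[a·b] → w = 0.0658
R4 (z=39.0): low=0.73, fair=0.95; AND[a·b] → w = 0.6935
R5 (z=20.0): good=0.28, secure=0.30; AND[a·b] → w = 0.0840
Weighted average = (0.0868·7.3 + 0.0217·50.8 + 0.0658·33.1 + 0.6935·39.0 + 0.0840·20.0) / (0.0868 + 0.0217 + 0.0658 + 0.6935 + 0.0840)
  = 32.6405 / 0.9518 = 34.29

34.29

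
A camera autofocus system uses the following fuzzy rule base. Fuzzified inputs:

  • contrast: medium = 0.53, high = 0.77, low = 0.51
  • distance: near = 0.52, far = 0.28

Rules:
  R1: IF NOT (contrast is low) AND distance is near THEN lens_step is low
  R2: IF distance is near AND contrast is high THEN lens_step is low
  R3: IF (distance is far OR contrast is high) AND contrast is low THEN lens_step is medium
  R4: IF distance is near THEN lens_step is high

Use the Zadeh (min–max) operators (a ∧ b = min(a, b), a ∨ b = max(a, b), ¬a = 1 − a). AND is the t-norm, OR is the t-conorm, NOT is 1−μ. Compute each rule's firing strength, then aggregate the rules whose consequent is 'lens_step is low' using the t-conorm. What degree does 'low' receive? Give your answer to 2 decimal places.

R1: ¬low=1−0.51=0.49, near=0.52; AND[min(a, b)] → w = 0.49
R2: near=0.52, high=0.77; AND[min(a, b)] → w = 0.52
R3: (far=0.28 OR high=0.77) = 0.77; AND[min(a, b)] with low=0.51 → w = 0.51
R4: near=0.52 → w = 0.52
Rules with consequent 'low': {R1, R2} → strengths 0.49, 0.52
Aggregate via t-conorm [max(a, b)]: 0.52

0.52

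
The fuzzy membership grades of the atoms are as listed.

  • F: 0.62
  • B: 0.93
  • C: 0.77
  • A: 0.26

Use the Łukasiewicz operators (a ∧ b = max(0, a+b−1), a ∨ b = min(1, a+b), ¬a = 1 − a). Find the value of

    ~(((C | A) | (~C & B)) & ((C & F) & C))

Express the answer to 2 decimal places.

C | A = min(1, a+b) on (0.77, 0.26) = 1.00
~C = 1 − 0.77 = 0.23
~C & B = max(0, a+b−1) on (0.23, 0.93) = 0.16
(C | A) | (~C & B) = min(1, a+b) on (1.00, 0.16) = 1.00
C & F = max(0, a+b−1) on (0.77, 0.62) = 0.39
(C & F) & C = max(0, a+b−1) on (0.39, 0.77) = 0.16
((C | A) | (~C & B)) & ((C & F) & C) = max(0, a+b−1) on (1.00, 0.16) = 0.16
~(((C | A) | (~C & B)) & ((C & F) & C)) = 1 − 0.16 = 0.84

0.84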